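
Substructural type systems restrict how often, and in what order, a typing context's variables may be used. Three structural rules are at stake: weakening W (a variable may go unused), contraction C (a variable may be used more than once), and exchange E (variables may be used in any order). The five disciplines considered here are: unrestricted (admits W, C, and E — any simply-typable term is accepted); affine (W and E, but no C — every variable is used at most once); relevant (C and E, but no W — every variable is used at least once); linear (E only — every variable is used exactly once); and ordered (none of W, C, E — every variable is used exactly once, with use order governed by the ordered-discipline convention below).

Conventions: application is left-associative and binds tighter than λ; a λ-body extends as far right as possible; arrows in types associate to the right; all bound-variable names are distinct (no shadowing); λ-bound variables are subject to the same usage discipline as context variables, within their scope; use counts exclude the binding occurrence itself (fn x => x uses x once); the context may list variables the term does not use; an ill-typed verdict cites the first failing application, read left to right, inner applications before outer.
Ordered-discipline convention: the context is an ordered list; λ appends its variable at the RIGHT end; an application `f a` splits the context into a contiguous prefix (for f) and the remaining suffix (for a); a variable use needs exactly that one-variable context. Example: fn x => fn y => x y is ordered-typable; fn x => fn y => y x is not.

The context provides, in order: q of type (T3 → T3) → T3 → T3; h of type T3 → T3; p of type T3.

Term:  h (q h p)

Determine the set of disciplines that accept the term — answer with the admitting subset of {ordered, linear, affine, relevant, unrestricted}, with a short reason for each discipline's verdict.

admitting disciplines: relevant, unrestricted
counts: q: 1; h: 2; p: 1
left-to-right use order: h, q, h, p
typing: well-typed at T3
ordered ✗ (h ×2 used more than once (contraction))
linear ✗ (h ×2 used more than once (contraction))
affine ✗ (h ×2 used more than once (contraction))
relevant ✓ (at least one use each (q, h, p))
unrestricted ✓ (simply typable at T3; W, C, E all held)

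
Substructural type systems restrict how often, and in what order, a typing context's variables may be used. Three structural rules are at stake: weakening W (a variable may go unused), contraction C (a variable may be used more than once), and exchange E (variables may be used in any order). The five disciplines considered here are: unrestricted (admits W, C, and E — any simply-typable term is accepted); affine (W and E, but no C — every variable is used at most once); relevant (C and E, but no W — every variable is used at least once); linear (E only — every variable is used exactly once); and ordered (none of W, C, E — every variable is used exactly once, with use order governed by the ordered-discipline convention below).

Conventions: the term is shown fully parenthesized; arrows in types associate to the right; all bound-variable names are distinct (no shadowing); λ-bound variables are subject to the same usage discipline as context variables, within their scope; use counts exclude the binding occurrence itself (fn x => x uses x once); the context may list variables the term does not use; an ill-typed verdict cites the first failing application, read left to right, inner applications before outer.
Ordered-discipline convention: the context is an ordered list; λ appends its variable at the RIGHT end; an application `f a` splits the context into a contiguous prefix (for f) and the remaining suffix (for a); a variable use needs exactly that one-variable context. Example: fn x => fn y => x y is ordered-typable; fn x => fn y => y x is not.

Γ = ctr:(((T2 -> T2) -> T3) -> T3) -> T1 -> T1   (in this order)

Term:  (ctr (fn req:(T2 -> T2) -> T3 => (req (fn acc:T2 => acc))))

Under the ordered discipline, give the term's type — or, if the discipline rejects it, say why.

term : T1 -> T1
counts: ctr ×1, req [bound] ×1, acc [bound] ×1
left-to-right use order: ctr, req, acc
typing: well-typed — term : T1 -> T1
across the five disciplines: ordered ✓ | linear ✓ | affine ✓ | relevant ✓ | unrestricted ✓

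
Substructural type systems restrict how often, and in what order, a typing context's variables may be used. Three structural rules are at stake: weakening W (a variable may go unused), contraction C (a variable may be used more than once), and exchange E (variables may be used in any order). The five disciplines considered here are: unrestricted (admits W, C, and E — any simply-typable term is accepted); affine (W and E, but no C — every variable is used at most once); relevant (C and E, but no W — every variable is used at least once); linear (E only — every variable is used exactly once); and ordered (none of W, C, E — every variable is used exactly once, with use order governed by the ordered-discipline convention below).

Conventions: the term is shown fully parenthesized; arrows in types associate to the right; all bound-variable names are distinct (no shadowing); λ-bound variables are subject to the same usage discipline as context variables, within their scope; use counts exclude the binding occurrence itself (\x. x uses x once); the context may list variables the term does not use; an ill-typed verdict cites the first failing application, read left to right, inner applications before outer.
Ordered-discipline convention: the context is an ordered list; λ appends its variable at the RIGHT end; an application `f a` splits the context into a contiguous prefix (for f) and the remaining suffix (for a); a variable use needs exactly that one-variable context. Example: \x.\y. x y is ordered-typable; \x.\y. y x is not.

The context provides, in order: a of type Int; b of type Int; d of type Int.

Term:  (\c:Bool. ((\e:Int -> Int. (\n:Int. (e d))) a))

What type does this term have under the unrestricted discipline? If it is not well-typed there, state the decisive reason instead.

not well-typed under unrestricted — the type mismatch rejects it
counts: a: 1; b: 0; d: 1; c (bound): 0; e (bound): 1; n (bound): 0
left-to-right use order: e, d, a
typing: ill-typed: argument of type Int where Int -> Int is required
per-discipline verdicts: ordered ✗; linear ✗; affine ✗; relevant ✗; unrestricted ✗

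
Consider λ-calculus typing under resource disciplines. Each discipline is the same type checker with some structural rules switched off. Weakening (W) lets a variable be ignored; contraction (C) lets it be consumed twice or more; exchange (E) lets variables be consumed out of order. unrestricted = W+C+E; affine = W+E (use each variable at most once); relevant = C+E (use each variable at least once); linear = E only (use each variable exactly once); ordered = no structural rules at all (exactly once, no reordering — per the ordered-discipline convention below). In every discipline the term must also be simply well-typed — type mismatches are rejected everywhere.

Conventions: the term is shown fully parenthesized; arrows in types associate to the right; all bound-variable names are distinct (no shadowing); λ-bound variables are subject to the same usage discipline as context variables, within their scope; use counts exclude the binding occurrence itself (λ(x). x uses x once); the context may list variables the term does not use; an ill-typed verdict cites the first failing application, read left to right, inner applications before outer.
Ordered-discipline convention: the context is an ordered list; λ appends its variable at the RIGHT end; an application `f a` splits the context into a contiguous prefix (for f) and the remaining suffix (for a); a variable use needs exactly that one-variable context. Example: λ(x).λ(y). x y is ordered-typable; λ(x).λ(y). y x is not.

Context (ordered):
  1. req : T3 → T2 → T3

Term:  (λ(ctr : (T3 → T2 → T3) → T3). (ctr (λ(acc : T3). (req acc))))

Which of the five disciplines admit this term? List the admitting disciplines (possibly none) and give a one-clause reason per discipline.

admitting disciplines: linear, affine, relevant, unrestricted
usage: req ×1, ctr (bound) ×1, acc (bound) ×1
order of uses: ctr, req, acc
typing: well-typed — term : ((T3 → T2 → T3) → T3) → T3
ordered: ✗, needs exchange: uses follow ctr, req, acc
linear: ✓, exactly-once usage across req, ctr, acc
affine: ✓, none of req, ctr, acc used more than once
relevant: ✓, req, ctr, acc: all used, weakening unneeded
unrestricted: ✓, well-typed at ((T3 → T2 → T3) → T3) → T3; no restrictions here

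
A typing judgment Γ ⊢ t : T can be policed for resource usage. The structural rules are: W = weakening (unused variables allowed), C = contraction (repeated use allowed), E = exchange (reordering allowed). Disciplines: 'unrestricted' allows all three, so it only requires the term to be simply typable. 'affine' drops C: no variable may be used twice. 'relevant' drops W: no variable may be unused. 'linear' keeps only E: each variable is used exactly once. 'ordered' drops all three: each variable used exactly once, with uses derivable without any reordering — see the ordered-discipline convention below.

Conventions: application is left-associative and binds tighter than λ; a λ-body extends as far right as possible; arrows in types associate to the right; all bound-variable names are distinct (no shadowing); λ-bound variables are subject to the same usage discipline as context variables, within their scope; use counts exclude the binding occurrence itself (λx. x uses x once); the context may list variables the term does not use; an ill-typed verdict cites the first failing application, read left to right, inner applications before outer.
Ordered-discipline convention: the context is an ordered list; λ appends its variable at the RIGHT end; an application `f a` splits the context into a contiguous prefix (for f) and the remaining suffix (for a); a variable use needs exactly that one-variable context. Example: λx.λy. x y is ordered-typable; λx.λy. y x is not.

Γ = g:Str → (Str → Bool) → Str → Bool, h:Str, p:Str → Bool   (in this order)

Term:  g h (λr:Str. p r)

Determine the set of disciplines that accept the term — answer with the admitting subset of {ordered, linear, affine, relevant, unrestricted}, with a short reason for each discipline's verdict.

admitted in: ordered, linear, affine, relevant, unrestricted
counts: g: 1×; h: 1×; p: 1×; r (λ-bound): 1×
use order (left to right): g, h, p, r
typing: well-typed — term : Str → Bool
ordered: ✓ — single-use (g, h, p, r), ordered derivation ok
linear: ✓ — exactly-once usage across g, h, p, r
affine: ✓ — at most one use each (g, h, p, r)
relevant: ✓ — every one of g, h, p, r appears
unrestricted: ✓ — well-typed at Str → Bool; no restrictions here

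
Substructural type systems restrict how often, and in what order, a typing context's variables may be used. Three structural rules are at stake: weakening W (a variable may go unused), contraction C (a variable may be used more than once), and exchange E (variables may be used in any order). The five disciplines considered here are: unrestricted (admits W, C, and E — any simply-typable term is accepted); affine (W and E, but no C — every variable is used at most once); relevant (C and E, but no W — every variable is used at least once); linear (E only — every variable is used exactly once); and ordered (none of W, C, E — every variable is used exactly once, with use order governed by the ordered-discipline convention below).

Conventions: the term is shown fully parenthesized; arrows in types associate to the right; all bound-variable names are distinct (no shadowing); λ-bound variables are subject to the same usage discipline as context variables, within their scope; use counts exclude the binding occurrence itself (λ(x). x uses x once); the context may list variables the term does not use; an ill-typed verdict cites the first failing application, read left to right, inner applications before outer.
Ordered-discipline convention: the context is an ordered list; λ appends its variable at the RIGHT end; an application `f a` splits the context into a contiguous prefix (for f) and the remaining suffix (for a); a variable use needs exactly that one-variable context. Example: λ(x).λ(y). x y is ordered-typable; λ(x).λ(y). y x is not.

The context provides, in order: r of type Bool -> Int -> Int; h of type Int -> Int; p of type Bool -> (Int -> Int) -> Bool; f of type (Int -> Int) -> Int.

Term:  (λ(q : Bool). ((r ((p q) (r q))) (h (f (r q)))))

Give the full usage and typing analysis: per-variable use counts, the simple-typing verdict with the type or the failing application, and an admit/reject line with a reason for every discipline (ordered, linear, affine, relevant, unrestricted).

variable uses: r: 3×; h: 1×; p: 1×; f: 1×; q [bound]: 3×
left-to-right use order: r, p, q, r, q, h, f, r, q
typing: the term checks, with type Bool -> Int
ordered: ✗, needs contraction — r ×3, q ×3
linear: ✗, needs contraction — r ×3, q ×3
affine: ✗, needs contraction — r ×3, q ×3
relevant: ✓, at least one use each (r, h, p, f, q)
unrestricted: ✓, simply typable at Bool -> Int; W, C, E all held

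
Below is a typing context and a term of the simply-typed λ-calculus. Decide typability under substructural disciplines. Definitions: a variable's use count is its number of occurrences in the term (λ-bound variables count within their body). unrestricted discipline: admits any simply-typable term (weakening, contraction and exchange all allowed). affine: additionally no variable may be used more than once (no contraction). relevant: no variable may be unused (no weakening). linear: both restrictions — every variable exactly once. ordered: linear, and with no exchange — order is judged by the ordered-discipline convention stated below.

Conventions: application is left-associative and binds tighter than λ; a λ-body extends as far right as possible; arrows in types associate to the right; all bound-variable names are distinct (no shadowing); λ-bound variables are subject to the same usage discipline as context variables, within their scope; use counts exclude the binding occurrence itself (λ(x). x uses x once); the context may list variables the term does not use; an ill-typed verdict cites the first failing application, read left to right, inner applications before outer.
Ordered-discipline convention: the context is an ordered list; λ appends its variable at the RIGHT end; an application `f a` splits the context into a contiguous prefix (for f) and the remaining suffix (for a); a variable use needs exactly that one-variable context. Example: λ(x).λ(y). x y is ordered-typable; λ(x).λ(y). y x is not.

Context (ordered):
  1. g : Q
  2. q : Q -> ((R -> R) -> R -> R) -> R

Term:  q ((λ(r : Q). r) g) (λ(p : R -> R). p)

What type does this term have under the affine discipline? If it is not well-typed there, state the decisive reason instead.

term : R
counts: g: 1×, q: 1×, r (bound): 1×, p (bound): 1×
order of uses: q, r, g, p
typing: the term checks, with type R
across the five disciplines: ordered ✗, linear ✓, affine ✓, relevant ✓, unrestricted ✓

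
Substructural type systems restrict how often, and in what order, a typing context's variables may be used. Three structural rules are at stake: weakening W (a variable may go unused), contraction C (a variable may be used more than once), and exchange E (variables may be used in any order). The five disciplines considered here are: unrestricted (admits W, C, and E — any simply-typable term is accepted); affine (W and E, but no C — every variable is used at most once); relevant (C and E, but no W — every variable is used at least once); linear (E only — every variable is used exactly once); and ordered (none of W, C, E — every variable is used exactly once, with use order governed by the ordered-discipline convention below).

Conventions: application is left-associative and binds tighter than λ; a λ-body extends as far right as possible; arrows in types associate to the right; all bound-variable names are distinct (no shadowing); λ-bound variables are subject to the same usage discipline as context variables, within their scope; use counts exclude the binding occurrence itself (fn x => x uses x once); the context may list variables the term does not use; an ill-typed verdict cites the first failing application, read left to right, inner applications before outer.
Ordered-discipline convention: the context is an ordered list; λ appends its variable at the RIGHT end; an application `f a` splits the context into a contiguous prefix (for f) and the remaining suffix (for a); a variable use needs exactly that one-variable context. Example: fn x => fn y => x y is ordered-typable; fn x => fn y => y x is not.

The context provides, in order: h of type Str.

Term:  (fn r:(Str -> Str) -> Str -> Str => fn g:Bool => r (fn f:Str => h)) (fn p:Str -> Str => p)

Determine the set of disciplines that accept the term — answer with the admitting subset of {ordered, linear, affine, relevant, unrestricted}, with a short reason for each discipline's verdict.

admitting disciplines: affine, unrestricted
usage: h: 1×, r [bound]: 1×, g [bound]: 0×, f [bound]: 0×, p [bound]: 1×
uses in reading order: r, h, p
typing: well-typed at Bool -> Str -> Str
ordered: ✗, g, f never used (weakening)
linear: ✗, g, f never used (weakening)
affine: ✓, no duplicate uses among h, r, g, f, p
relevant: ✗, g, f never used (weakening)
unrestricted: ✓, type-checks (Bool -> Str -> Str) and nothing is barred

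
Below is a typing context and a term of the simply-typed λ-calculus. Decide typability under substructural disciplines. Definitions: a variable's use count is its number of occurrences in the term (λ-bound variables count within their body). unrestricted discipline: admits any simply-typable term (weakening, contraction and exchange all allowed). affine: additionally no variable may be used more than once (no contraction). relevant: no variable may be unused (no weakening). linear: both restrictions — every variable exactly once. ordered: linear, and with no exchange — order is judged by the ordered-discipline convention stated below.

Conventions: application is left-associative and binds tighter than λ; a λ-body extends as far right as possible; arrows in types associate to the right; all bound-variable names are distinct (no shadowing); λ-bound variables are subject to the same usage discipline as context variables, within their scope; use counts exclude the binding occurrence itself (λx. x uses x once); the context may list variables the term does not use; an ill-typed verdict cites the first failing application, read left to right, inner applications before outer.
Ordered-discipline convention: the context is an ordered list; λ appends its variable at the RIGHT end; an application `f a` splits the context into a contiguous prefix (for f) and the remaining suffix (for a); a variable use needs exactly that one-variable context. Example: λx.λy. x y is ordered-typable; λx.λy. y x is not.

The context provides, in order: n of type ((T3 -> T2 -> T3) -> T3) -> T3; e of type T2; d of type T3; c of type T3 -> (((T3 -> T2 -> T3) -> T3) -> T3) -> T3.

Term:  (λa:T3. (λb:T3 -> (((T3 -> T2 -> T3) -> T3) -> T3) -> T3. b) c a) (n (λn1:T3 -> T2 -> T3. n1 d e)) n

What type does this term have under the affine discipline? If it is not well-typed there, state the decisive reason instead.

not well-typed under affine — needs contraction — n ×2
counts: n ×2, e ×1, d ×1, c ×1, a (bound) ×1, b (bound) ×1, n1 (bound) ×1
order of uses: b, c, a, n, n1, d, e, n
typing: well-typed — term : T3
summary: ordered ✗ · linear ✗ · affine ✗ · relevant ✓ · unrestricted ✓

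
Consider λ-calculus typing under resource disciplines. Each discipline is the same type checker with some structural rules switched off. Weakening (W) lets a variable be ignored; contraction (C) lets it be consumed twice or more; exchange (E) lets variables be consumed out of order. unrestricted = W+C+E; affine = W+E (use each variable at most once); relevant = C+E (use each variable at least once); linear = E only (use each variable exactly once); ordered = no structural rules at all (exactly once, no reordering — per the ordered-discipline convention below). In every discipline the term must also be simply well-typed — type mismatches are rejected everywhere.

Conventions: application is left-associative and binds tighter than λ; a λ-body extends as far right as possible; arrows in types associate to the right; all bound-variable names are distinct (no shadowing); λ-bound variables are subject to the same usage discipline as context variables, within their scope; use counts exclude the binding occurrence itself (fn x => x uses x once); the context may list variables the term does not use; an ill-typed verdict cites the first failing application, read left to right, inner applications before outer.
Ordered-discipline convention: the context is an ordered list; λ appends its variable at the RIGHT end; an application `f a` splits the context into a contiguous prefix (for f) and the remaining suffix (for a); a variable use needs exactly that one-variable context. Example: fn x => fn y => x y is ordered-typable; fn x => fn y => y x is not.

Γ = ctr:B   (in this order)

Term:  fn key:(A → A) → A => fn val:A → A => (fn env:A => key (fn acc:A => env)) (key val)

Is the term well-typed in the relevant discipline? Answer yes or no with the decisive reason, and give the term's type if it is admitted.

no — needs weakening: ctr, acc unused
usage: ctr ×0, key (bound) ×2, val (bound) ×1, env (bound) ×1, acc (bound) ×0
use order (left to right): key, env, key, val
typing: the term checks, with type ((A → A) → A) → (A → A) → A
all disciplines: ordered ✗ · linear ✗ · affine ✗ · relevant ✗ · unrestricted ✓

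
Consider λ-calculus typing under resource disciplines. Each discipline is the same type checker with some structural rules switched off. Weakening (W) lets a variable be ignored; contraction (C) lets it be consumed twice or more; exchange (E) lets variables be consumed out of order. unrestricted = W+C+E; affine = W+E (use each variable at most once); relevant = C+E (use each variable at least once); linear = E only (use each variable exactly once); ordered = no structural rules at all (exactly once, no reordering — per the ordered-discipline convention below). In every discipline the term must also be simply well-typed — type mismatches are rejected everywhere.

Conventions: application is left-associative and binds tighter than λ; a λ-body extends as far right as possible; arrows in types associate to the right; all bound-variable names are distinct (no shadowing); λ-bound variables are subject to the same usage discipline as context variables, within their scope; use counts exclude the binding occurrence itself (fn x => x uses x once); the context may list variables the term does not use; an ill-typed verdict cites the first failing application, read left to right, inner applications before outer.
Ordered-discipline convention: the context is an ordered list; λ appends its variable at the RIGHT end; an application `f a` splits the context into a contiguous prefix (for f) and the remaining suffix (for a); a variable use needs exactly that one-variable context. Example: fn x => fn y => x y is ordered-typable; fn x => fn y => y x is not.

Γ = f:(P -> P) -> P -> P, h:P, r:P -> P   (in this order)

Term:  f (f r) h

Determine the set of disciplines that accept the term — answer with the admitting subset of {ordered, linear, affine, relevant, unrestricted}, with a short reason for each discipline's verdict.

accepted by: relevant, unrestricted
use counts: f: 2, h: 1, r: 1
uses in reading order: f, f, r, h
typing: well-typed — term : P
ordered ✗ (repeated use of f ×2)
linear ✗ (repeated use of f ×2)
affine ✗ (repeated use of f ×2)
relevant ✓ (every one of f, h, r appears)
unrestricted ✓ (simply typable at P; W, C, E all held)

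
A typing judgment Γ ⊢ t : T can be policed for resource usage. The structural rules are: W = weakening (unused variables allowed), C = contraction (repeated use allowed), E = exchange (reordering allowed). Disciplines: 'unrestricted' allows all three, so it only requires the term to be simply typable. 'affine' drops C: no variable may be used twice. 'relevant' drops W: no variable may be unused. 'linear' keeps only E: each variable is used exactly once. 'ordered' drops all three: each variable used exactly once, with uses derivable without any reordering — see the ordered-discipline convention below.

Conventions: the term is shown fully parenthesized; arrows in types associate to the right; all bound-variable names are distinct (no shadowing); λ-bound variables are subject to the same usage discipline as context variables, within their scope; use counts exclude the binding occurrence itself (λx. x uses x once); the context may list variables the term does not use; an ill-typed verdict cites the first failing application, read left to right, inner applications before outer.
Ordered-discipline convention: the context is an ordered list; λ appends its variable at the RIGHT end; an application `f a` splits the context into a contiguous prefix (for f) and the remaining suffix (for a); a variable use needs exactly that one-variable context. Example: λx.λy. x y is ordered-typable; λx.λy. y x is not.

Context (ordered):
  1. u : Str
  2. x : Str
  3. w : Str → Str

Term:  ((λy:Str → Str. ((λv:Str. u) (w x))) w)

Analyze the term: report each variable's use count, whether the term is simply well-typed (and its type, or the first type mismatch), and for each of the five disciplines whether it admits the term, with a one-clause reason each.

variable uses: u=1; x=1; w=2; y (λ-bound)=0; v (λ-bound)=0
left-to-right use order: u, w, x, w
typing: ✓ — Str
ordered ✗ (repeated use of w ×2; y, v left unused)
linear ✗ (repeated use of w ×2; y, v left unused)
affine ✗ (repeated use of w ×2)
relevant ✗ (y, v left unused)
unrestricted ✓ (well-typed at Str; no restrictions here)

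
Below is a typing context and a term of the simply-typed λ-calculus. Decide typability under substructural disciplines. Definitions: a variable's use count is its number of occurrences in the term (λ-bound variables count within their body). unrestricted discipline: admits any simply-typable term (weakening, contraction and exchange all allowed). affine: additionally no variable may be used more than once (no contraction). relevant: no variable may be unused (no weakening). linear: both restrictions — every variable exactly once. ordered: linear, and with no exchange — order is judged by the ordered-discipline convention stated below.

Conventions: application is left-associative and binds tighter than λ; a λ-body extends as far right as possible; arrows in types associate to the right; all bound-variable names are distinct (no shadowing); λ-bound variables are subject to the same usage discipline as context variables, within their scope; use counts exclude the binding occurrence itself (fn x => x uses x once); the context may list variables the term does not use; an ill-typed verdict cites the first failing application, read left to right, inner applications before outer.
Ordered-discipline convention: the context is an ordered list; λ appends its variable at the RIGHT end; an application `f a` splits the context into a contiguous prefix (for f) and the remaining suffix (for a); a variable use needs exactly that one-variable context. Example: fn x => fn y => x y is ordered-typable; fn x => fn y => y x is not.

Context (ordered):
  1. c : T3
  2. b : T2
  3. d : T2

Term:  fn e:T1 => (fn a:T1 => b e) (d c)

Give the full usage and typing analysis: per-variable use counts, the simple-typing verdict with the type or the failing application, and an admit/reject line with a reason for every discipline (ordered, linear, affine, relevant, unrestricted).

usage: c ×1; b ×1; d ×1; e [bound] ×1; a [bound] ×0
left-to-right use order: b, e, d, c
typing: ill-typed: non-function type T2 applied to an argument
ordered: ✗ — not simply typable
linear: ✗ — fails simple typing
affine: ✗ — a type mismatch blocks all five
relevant: ✗ — the type mismatch rejects it
unrestricted: ✗ — not simply typable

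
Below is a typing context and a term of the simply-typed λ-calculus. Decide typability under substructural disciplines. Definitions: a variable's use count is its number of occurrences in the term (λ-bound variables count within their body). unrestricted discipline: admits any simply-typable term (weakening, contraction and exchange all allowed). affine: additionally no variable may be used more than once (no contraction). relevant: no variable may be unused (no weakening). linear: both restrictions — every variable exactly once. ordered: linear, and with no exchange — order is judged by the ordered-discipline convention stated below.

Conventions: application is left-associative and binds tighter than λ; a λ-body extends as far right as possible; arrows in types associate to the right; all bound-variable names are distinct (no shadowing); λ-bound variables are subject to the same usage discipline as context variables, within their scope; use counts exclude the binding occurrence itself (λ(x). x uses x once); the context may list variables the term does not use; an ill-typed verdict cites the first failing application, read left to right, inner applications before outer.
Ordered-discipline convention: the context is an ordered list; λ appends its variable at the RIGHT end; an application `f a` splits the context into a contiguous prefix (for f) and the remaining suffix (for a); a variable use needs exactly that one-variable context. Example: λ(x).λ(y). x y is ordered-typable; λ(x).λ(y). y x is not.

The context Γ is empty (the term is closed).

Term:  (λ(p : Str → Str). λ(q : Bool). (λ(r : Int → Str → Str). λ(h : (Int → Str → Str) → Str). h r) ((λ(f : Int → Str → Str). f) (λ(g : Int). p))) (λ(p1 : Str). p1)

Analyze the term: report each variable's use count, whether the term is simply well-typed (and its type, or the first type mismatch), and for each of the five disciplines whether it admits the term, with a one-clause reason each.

counts: p (bound)=1; q (bound)=0; r (bound)=1; h (bound)=1; f (bound)=1; g (bound)=0; p1 (bound)=1
use order (left to right): h, r, f, p, p1
typing: the term checks, with type Bool → ((Int → Str → Str) → Str) → Str
ordered ✗ (q, g never used (weakening))
linear ✗ (q, g never used (weakening))
affine ✓ (none of p, q, r, h, f, g, p1 used more than once)
relevant ✗ (q, g never used (weakening))
unrestricted ✓ (typability at Bool → ((Int → Str → Str) → Str) → Str is all that's needed)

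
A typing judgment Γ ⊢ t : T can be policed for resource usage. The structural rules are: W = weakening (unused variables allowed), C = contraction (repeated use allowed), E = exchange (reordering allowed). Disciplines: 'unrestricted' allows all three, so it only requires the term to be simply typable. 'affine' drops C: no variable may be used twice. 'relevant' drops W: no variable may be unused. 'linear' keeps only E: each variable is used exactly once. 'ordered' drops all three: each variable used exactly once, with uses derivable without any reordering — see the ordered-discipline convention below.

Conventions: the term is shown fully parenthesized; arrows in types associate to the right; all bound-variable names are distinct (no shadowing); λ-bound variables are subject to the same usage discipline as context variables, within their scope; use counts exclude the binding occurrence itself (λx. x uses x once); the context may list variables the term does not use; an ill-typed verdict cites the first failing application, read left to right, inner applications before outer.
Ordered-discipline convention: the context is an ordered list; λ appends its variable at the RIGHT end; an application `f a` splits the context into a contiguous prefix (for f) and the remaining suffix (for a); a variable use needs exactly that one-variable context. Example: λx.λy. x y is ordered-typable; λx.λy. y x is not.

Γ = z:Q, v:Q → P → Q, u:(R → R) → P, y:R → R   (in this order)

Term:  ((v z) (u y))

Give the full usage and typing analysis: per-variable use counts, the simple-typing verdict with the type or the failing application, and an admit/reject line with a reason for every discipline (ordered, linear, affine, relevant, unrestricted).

usage: z: 1×, v: 1×, u: 1×, y: 1×
order of uses: v, z, u, y
typing: ✓ — Q
ordered: ✗, use order v, z, u, y needs exchange
linear: ✓, exactly-once usage across z, v, u, y
affine: ✓, z, v, u, y: no repeats, contraction unneeded
relevant: ✓, z, v, u, y: all used, weakening unneeded
unrestricted: ✓, well-typed at Q; no restrictions here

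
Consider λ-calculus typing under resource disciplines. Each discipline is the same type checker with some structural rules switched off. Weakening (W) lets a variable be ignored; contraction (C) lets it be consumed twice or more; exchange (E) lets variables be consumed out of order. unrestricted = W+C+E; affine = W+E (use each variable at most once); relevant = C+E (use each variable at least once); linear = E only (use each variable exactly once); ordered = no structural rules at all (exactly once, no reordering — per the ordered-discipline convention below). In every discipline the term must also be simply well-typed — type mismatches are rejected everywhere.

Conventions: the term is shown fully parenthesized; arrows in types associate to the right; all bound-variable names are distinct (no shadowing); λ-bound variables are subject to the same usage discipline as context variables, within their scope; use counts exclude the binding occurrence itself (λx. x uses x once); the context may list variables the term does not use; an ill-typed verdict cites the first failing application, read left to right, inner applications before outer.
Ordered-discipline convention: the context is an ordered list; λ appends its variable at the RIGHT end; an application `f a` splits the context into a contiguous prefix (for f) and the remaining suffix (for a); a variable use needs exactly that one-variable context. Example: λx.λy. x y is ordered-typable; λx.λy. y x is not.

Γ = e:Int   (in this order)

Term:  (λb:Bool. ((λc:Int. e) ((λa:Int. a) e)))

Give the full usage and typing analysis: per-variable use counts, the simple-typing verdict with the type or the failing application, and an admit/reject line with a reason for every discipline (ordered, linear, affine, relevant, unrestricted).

counts: e: 2×; b [bound]: 0×; c [bound]: 0×; a [bound]: 1×
left-to-right use order: e, a, e
typing: ✓ — Bool -> Int
ordered ✗ (e ×2 used more than once (contraction); b, c never used (weakening))
linear ✗ (e ×2 used more than once (contraction); b, c never used (weakening))
affine ✗ (e ×2 used more than once (contraction))
relevant ✗ (b, c never used (weakening))
unrestricted ✓ (typability at Bool -> Int is all that's needed)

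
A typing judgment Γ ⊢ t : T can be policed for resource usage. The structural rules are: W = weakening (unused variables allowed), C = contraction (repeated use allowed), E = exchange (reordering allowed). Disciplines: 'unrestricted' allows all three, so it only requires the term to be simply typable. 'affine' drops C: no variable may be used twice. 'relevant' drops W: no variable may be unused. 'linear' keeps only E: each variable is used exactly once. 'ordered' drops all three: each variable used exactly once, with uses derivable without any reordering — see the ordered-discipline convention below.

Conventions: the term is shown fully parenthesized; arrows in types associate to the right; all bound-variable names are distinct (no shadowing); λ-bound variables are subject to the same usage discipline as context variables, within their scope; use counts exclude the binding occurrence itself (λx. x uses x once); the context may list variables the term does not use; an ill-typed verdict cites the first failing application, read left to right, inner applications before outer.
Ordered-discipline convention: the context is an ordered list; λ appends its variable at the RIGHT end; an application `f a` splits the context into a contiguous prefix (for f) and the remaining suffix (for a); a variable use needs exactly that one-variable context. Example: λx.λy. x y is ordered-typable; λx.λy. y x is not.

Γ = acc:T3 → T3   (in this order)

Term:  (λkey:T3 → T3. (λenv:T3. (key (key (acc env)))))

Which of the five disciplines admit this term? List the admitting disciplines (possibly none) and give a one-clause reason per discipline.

admitted by: relevant, unrestricted
use counts: acc ×1, key [bound] ×2, env [bound] ×1
order of uses: key, key, acc, env
typing: well-typed — term : (T3 → T3) → T3 → T3
ordered: ✗, needs contraction — key ×2
linear: ✗, needs contraction — key ×2
affine: ✗, needs contraction — key ×2
relevant: ✓, every one of acc, key, env appears
unrestricted: ✓, well-typed at (T3 → T3) → T3 → T3; no restrictions here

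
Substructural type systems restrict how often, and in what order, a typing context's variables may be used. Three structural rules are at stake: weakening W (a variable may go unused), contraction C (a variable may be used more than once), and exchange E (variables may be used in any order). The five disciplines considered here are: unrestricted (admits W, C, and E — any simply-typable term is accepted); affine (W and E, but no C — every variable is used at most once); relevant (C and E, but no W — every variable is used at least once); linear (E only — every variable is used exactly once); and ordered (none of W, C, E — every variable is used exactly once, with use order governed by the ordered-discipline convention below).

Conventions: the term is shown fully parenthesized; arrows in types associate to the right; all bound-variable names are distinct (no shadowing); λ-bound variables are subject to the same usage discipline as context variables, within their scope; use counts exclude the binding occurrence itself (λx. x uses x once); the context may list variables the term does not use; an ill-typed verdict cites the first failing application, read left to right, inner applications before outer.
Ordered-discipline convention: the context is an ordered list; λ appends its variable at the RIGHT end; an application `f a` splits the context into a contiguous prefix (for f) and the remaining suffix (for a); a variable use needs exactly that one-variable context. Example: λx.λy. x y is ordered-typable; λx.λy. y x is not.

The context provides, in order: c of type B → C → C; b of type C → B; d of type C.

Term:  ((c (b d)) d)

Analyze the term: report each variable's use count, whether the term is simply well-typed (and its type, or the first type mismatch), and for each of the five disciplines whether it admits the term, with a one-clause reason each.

variable uses: c ×1; b ×1; d ×2
uses in reading order: c, b, d, d
typing: well-typed — term : C
ordered: ✗, repeated use of d ×2
linear: ✗, repeated use of d ×2
affine: ✗, repeated use of d ×2
relevant: ✓, none of c, b, d goes unused
unrestricted: ✓, typability at C is all that's needed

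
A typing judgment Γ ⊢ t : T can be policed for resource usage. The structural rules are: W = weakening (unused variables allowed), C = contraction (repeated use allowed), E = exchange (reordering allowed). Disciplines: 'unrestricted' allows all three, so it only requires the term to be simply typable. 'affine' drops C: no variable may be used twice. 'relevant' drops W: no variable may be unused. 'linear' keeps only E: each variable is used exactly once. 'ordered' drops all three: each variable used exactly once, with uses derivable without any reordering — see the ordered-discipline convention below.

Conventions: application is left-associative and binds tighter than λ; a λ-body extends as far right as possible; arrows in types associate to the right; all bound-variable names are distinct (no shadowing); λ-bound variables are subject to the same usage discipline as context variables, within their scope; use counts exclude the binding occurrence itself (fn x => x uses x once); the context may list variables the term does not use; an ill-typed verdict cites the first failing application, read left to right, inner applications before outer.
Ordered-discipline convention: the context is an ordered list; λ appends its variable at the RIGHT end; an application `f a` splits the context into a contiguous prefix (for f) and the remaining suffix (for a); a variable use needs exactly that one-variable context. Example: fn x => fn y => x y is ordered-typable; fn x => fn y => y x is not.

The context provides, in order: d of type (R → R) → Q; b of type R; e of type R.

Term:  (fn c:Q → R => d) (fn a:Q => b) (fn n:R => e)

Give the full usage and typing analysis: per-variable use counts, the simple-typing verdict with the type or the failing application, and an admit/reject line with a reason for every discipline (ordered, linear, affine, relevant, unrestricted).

variable uses: d: 1; b: 1; e: 1; c (bound): 0; a (bound): 0; n (bound): 0
order of uses: d, b, e
typing: well-typed — term : Q
ordered: ✗ — unused: c, a, n — weakening required
linear: ✗ — unused: c, a, n — weakening required
affine: ✓ — at most one use each (d, b, e, c, a, n)
relevant: ✗ — unused: c, a, n — weakening required
unrestricted: ✓ — type-checks (Q) and nothing is barred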